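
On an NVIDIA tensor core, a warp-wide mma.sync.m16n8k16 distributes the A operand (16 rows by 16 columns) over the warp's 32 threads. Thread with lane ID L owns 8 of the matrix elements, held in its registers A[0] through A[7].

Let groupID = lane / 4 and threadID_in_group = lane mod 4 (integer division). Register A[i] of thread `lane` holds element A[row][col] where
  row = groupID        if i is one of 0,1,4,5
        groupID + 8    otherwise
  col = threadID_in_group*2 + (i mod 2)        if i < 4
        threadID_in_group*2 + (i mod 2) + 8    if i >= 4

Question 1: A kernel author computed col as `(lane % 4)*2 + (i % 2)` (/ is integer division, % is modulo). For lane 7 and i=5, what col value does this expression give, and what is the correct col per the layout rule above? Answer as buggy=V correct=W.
buggy=7 correct=15

`(lane % 4)*2 + (i % 2)`[7,5]→7
lane 7: G=1 (7/4), T=3 (7%4)
i=5: r=1+0=1, c=3*2+1+8=15
col: 7 vs 15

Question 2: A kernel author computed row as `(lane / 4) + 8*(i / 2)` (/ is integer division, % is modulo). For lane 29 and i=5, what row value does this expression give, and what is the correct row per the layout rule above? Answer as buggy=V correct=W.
`(lane / 4) + 8*(i / 2)`[29,5]⇒23
lane 29⇒29/4=7, 29 mod 4=1
i=5  r:7+0⇒7  c:2·1+1+8⇒11
row: 23 vs 7

buggy=23 correct=7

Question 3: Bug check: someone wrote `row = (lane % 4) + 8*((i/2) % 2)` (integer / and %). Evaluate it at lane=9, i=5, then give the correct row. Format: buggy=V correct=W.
`(lane % 4) + 8*((i/2) % 2)`[9,5]->1
lane 9: gid=2 (9/4), tid=1 (9%4)
i=5: r=2+0=2, c=1*2+1+8=11
row: 1 vs 2

buggy=1 correct=2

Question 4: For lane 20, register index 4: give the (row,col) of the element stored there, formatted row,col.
20: g=5,t=0
[4] (5+0,0*2+0+8) = (5,8)

5,8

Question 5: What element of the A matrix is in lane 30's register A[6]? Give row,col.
15,12

lane 30->30/4=7, 30 mod 4=2
i=6  r:7+8->15  c:2·2+0+8->12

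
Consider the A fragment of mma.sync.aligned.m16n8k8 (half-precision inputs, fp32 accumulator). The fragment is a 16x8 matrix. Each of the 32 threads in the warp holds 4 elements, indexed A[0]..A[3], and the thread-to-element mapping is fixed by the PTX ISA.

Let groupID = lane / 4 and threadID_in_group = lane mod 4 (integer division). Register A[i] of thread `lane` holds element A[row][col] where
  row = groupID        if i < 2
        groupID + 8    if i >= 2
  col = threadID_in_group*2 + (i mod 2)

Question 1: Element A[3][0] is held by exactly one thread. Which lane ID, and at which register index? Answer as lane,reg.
r: 3->gid=3,r8=0  c: 0->tid=0,i&1=0
L=3*4+0=12  i=0*2+0=0

12,0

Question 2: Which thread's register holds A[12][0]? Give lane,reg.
16,2

r: 12->gid=4,r8=1  c: 0->tid=0,i&1=0
L=4*4+0=16  i=1*2+0=2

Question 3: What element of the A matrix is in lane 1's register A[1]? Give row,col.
lane 1: G=0 (1/4), T=1 (1%4)
i=1: r=0+0=0, c=1*2+1=3

0,3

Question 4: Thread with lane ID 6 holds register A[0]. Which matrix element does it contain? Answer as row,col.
L=6=>grp=6>>2=1, tig=6&3=2
[0]=>row 1+0=1  col 2·2+0=4

1,4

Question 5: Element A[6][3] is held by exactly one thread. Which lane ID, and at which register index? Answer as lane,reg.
25,1

r=6->g=6,rb=0  c=3->t=1,b0=1
L=6*4+1=25  i=0*2+1=1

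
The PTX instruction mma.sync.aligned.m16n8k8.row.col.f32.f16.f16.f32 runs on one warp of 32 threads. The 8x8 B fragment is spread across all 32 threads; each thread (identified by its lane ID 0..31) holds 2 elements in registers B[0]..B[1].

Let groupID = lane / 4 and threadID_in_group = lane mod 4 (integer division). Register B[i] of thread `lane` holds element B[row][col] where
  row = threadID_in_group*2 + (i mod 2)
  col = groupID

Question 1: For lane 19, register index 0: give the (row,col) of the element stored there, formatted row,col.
6,4

lane 19: g=4 (19/4), t=3 (19%4)
i=0: r=3*2+0=6, c=g=4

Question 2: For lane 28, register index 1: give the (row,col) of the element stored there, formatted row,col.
lane 28=>28/4=7, 28 mod 4=0
i=1  r:2·0+1=>1  c:7

1,7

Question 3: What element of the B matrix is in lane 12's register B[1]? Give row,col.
1,3

lane 12->12/4=3, 12 mod 4=0
i=1  r:2·0+1->1  c:3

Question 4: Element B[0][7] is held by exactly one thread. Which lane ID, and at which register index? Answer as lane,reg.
c:7=>grp=7  r:0=>tig=0,lo=0
L=7*4+0=28  i=0=0

28,0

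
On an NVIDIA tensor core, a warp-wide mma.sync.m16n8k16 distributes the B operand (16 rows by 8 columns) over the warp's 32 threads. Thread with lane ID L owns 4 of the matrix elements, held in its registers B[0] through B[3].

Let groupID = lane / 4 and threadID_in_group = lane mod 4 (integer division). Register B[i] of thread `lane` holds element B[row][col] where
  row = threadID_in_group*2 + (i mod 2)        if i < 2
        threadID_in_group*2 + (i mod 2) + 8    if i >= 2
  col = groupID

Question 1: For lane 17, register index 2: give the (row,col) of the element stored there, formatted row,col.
17: gid=4,tid=1
[2] (1*2+0+8,4) = (10,4)

10,4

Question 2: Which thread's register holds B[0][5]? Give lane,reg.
c=5→G=5  r=0→rhi=0,T=0,p=0
L=5*4+0=20  i=0*2+0=0

20,0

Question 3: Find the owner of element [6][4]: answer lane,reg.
19,0

c: 4->gid=4  r: 6->r8=0,tid=3,i&1=0
L=4*4+3=19  i=0*2+0=0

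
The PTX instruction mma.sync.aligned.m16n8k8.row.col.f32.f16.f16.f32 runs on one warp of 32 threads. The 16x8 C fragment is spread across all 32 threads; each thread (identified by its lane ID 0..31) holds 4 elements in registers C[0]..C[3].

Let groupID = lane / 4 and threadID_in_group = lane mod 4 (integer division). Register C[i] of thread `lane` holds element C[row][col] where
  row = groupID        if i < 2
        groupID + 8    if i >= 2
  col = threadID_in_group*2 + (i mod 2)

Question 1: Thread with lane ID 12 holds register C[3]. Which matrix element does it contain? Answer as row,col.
lane 12->12/4=3, 12 mod 4=0
i=3  r:3+8->11  c:2·0+1->1

11,1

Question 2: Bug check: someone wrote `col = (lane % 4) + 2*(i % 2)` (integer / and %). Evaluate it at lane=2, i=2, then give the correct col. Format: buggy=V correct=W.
`(lane % 4) + 2*(i % 2)`[2,2]->2
lane 2: gid=0 (2/4), tid=2 (2%4)
i=2: r=0+8=8, c=2*2+0=4
col: 2 vs 4

buggy=2 correct=4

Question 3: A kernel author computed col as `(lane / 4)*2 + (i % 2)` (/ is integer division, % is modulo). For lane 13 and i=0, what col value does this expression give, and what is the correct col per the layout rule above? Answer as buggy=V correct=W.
`(lane / 4)*2 + (i % 2)`[13,0]->6
lane 13->13/4=3, 13 mod 4=1
i=0  r:3+0->3  c:2·1+0->2
col: 6 vs 2

buggy=6 correct=2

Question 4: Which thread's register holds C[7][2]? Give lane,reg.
29,0

r:7=>grp=7,rB=0  c:2=>tig=1,lo=0
L=7*4+1=29  i=0*2+0=0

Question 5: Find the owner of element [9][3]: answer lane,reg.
r: 9->gid=1,r8=1  c: 3->tid=1,i&1=1
L=1*4+1=5  i=1*2+1=3

5,3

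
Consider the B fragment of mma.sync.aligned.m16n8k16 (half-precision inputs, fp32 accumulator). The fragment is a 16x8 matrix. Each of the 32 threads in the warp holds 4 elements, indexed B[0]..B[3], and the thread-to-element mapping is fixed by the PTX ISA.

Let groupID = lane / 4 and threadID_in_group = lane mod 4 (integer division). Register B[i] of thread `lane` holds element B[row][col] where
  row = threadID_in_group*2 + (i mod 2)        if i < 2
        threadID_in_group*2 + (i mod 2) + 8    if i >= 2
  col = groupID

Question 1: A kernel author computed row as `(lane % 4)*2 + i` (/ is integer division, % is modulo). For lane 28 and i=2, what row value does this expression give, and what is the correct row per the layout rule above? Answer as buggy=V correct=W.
`(lane % 4)*2 + i`[28,2]->2
L=28->g=28>>2=7, t=28&3=0
[2]->row 0·2+0+8=8  col g=7
row: 2 vs 8

buggy=2 correct=8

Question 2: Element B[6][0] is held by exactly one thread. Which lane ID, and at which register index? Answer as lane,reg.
3,0

c: 0->gid=0  r: 6->r8=0,tid=3,i&1=0
L=0*4+3=3  i=0*2+0=0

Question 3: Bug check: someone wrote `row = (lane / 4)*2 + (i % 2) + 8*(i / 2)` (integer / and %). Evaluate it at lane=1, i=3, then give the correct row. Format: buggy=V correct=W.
buggy=9 correct=11

`(lane / 4)*2 + (i % 2) + 8*(i / 2)`[1,3]=>9
lane 1=>1/4=0, 1 mod 4=1
i=3  r:2·1+1+8=>11  c:0
row: 9 vs 11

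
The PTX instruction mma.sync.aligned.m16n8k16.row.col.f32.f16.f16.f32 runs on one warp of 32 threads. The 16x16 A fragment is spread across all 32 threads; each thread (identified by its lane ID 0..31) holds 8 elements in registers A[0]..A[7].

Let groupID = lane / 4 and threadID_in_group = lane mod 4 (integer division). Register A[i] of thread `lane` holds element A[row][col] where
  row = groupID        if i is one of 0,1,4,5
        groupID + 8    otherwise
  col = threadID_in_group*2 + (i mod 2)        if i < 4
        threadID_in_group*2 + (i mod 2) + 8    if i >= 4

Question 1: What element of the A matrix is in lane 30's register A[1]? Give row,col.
7,5

lane 30: gr=7 (30/4), th=2 (30%4)
i=1: r=7+0=7, c=2*2+1+0=5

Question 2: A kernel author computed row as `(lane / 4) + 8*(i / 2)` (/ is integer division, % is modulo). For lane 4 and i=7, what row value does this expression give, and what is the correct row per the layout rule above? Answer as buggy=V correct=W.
`(lane / 4) + 8*(i / 2)`[4,7]⇒25
lane 4: gr=1 (4/4), th=0 (4%4)
i=7: r=1+8=9, c=0*2+1+8=9
row: 25 vs 9

buggy=25 correct=9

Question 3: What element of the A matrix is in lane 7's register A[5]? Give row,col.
lane 7->7/4=1, 7 mod 4=3
i=5  r:1+0->1  c:2·3+1+8->15

1,15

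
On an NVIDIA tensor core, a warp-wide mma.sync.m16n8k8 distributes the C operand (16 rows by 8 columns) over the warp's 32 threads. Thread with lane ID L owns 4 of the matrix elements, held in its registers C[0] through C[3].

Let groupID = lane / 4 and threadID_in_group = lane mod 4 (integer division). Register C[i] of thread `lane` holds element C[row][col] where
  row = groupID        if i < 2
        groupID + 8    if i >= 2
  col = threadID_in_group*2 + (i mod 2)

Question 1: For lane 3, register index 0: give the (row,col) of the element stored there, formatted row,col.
3: g=0,t=3
[0] (0+0,3*2+0) = (0,6)

0,6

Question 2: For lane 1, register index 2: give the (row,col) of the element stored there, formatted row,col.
lane 1: gid=0 (1/4), tid=1 (1%4)
i=2: r=0+8=8, c=1*2+0=2

8,2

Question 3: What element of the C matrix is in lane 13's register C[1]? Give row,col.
3,3

lane 13->13/4=3, 13 mod 4=1
i=1  r:3+0->3  c:2·1+1->3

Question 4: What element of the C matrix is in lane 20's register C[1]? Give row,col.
lane 20=>20/4=5, 20 mod 4=0
i=1  r:5+0=>5  c:2·0+1=>1

5,1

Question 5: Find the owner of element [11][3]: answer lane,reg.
13,3

r=11⇒gr=3,Rb=1  c=3⇒th=1,odd=1
L=3*4+1=13  i=1*2+1=3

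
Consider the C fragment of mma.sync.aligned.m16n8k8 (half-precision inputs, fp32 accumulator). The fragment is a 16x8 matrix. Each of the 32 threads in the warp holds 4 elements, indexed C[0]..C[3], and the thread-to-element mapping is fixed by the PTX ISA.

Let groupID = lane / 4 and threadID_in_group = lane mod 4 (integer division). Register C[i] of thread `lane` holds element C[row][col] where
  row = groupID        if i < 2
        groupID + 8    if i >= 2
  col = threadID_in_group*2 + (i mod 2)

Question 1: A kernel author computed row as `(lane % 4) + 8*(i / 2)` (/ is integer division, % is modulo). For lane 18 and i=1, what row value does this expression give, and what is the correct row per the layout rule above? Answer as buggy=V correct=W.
`(lane % 4) + 8*(i / 2)`[18,1]→2
L=18→G=18>>2=4, T=18&3=2
[1]→row 4+0=4  col 2·2+1=5
row: 2 vs 4

buggy=2 correct=4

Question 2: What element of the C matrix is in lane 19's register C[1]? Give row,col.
lane 19⇒19/4=4, 19 mod 4=3
i=1  r:4+0⇒4  c:2·3+1⇒7

4,7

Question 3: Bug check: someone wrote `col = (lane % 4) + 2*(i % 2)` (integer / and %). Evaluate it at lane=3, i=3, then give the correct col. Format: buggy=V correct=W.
buggy=5 correct=7

`(lane % 4) + 2*(i % 2)`[3,3]→5
lane 3: G=0 (3/4), T=3 (3%4)
i=3: r=0+8=8, c=3*2+1=7
col: 5 vs 7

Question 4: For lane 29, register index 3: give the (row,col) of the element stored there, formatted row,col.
lane 29->29/4=7, 29 mod 4=1
i=3  r:7+8->15  c:2·1+1->3

15,3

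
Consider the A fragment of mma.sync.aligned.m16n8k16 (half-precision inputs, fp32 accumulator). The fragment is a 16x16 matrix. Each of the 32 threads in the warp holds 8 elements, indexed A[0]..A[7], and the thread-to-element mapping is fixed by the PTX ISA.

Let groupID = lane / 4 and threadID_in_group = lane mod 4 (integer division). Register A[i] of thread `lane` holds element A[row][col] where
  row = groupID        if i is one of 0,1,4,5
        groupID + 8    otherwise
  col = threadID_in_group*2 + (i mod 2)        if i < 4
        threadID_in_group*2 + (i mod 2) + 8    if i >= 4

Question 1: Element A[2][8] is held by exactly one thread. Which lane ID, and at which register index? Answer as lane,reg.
r=2→G=2,rhi=0  c=8→chi=1,T=0,p=0
L=2*4+0=8  i=1*4+0*2+0=4

8,4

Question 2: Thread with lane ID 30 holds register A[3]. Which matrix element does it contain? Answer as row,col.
15,5

30: gr=7,th=2
[3] (7+8,2*2+1+0) = (15,5)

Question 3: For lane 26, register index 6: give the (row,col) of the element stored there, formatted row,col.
14,12

26: G=6,T=2
[6] (6+8,2*2+0+8) = (14,12)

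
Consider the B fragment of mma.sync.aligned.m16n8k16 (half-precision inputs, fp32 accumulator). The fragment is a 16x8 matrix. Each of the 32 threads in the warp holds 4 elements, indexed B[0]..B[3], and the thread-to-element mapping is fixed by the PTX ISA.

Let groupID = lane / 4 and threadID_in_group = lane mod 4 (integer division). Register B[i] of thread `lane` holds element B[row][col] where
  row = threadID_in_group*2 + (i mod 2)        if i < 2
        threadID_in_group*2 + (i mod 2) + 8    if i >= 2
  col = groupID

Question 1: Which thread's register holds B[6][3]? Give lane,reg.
c: 3->gid=3  r: 6->r8=0,tid=3,i&1=0
L=3*4+3=15  i=0*2+0=0

15,0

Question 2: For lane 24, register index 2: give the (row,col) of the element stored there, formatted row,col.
8,6

lane 24: grp=6 (24/4), tig=0 (24%4)
i=2: r=0*2+0+8=8, c=grp=6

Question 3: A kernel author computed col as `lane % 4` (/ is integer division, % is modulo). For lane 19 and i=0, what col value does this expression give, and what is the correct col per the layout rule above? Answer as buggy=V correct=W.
buggy=3 correct=4

`lane % 4`[19,0]⇒3
lane 19: gr=4 (19/4), th=3 (19%4)
i=0: r=3*2+0+0=6, c=gr=4
col: 3 vs 4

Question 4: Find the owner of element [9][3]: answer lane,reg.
12,3

c: 3->gid=3  r: 9->r8=1,tid=0,i&1=1
L=3*4+0=12  i=1*2+1=3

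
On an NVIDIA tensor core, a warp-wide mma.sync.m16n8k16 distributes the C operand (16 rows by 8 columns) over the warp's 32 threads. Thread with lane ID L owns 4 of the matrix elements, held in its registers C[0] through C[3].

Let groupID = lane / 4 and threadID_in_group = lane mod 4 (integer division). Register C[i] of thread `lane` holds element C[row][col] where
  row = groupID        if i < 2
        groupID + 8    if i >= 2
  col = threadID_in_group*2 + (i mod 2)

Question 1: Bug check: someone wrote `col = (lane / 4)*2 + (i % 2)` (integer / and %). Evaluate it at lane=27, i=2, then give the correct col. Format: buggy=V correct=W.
buggy=12 correct=6

`(lane / 4)*2 + (i % 2)`[27,2]→12
27: G=6,T=3
[2] (6+8,3*2+0) = (14,6)
col: 12 vs 6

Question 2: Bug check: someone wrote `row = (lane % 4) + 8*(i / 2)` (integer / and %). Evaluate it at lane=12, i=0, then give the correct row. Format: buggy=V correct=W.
buggy=0 correct=3

`(lane % 4) + 8*(i / 2)`[12,0]⇒0
lane 12⇒12/4=3, 12 mod 4=0
i=0  r:3+0⇒3  c:2·0+0⇒0
row: 0 vs 3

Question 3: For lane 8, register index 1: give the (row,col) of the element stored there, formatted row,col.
2,1

8: gid=2,tid=0
[1] (2+0,0*2+1) = (2,1)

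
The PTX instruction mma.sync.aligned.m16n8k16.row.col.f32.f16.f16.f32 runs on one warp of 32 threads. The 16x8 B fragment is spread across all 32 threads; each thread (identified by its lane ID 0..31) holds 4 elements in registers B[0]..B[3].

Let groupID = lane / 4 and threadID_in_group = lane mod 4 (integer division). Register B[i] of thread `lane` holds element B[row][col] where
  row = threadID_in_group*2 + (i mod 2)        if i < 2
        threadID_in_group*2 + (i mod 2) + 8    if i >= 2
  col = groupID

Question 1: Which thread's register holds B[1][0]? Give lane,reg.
0,1

c=0→G=0  r=1→rhi=0,T=0,p=1
L=0*4+0=0  i=0*2+1=1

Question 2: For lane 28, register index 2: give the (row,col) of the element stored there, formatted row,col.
28: gr=7,th=0
[2] (0*2+0+8,7) = (8,7)

8,7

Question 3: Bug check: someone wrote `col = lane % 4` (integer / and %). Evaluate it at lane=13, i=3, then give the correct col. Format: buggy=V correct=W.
`lane % 4`[13,3]⇒1
L=13⇒gr=13>>2=3, th=13&3=1
[3]⇒row 1·2+1+8=11  col gr=3
col: 1 vs 3

buggy=1 correct=3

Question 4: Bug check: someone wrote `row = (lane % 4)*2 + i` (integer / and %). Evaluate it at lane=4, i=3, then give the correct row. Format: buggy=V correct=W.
`(lane % 4)*2 + i`[4,3]→3
lane 4: G=1 (4/4), T=0 (4%4)
i=3: r=0*2+1+8=9, c=G=1
row: 3 vs 9

buggy=3 correct=9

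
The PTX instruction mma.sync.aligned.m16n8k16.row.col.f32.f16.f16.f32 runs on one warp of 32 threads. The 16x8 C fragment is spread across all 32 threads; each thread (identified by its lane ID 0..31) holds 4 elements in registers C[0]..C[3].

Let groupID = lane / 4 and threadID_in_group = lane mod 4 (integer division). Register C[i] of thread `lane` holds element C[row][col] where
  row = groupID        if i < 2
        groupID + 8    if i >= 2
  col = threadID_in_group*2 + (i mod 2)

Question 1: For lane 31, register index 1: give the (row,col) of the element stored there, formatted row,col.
7,7

lane 31→31/4=7, 31 mod 4=3
i=1  r:7+0→7  c:2·3+1→7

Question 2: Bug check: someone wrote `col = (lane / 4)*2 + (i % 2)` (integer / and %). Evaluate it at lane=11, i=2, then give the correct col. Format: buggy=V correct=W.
buggy=4 correct=6

`(lane / 4)*2 + (i % 2)`[11,2]=>4
lane 11: grp=2 (11/4), tig=3 (11%4)
i=2: r=2+8=10, c=3*2+0=6
col: 4 vs 6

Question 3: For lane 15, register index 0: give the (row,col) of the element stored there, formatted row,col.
lane 15→15/4=3, 15 mod 4=3
i=0  r:3+0→3  c:2·3+0→6

3,6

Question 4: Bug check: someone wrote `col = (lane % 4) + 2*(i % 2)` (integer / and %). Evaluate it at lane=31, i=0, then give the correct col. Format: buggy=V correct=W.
`(lane % 4) + 2*(i % 2)`[31,0]->3
L=31->g=31>>2=7, t=31&3=3
[0]->row 7+0=7  col 3·2+0=6
col: 3 vs 6

buggy=3 correct=6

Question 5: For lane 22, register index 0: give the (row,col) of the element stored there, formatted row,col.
lane 22=>22/4=5, 22 mod 4=2
i=0  r:5+0=>5  c:2·2+0=>4

5,4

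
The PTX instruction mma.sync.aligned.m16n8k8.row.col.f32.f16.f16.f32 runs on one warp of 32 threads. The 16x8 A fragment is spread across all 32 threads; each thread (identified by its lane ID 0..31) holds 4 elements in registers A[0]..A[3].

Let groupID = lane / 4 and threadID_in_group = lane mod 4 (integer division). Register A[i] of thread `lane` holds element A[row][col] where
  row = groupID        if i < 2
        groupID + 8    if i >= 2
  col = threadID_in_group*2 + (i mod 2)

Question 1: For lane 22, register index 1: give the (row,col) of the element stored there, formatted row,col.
lane 22: G=5 (22/4), T=2 (22%4)
i=1: r=5+0=5, c=2*2+1=5

5,5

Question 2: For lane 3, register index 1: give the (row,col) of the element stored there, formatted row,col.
0,7

lane 3: g=0 (3/4), t=3 (3%4)
i=1: r=0+0=0, c=3*2+1=7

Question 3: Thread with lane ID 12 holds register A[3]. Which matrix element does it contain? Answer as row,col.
11,1

12: gid=3,tid=0
[3] (3+8,0*2+1) = (11,1)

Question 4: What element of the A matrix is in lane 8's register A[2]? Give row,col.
10,0

L=8->g=8>>2=2, t=8&3=0
[2]->row 2+8=10  col 0·2+0=0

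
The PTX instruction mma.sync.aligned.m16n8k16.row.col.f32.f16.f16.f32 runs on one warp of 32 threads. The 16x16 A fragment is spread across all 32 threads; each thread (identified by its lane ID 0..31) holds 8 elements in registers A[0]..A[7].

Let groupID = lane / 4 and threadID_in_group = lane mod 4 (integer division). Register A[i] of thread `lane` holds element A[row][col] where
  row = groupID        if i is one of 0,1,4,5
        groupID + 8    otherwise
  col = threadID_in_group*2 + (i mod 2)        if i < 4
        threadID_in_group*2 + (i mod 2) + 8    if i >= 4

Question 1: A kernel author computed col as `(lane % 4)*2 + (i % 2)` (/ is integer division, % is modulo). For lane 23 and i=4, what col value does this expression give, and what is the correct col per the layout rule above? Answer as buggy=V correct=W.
`(lane % 4)*2 + (i % 2)`[23,4]⇒6
L=23⇒gr=23>>2=5, th=23&3=3
[4]⇒row 5+0=5  col 3·2+0+8=14
col: 6 vs 14

buggy=6 correct=14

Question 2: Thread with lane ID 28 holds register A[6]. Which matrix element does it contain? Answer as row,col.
15,8

lane 28: g=7 (28/4), t=0 (28%4)
i=6: r=7+8=15, c=0*2+0+8=8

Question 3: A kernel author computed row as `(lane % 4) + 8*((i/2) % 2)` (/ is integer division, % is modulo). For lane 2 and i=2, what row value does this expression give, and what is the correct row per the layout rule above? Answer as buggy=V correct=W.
`(lane % 4) + 8*((i/2) % 2)`[2,2]->10
2: g=0,t=2
[2] (0+8,2*2+0+0) = (8,4)
row: 10 vs 8

buggy=10 correct=8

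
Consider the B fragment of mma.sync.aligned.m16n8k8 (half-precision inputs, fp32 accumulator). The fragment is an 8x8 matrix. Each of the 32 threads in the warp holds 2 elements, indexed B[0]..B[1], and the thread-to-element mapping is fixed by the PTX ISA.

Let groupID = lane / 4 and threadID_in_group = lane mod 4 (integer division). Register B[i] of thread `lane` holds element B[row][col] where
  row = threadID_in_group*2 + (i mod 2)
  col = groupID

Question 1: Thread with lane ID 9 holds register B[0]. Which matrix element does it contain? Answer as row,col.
9: gid=2,tid=1
[0] (1*2+0,2) = (2,2)

2,2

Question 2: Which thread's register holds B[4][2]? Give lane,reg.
10,0

c=2->g=2  r=4->t=2,b0=0
L=2*4+2=10  i=0=0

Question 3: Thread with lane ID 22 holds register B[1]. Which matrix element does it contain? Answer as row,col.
5,5

22: gid=5,tid=2
[1] (2*2+1,5) = (5,5)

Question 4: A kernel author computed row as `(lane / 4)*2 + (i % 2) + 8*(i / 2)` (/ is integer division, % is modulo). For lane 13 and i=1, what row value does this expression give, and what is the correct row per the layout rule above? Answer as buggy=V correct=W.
buggy=7 correct=3

`(lane / 4)*2 + (i % 2) + 8*(i / 2)`[13,1]->7
L=13->gid=13>>2=3, tid=13&3=1
[1]->row 1·2+1=3  col gid=3
row: 7 vs 3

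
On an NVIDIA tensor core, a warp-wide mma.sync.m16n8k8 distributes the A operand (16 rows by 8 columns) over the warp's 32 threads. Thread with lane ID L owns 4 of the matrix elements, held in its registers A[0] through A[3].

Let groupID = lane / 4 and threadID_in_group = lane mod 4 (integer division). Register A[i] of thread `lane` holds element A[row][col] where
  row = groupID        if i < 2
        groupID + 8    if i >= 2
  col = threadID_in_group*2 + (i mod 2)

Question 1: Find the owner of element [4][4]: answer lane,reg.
r=4→G=4,rhi=0  c=4→T=2,p=0
L=4*4+2=18  i=0*2+0=0

18,0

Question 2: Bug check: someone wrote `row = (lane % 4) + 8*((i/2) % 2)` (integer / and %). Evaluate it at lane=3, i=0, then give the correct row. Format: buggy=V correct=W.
`(lane % 4) + 8*((i/2) % 2)`[3,0]⇒3
3: gr=0,th=3
[0] (0+0,3*2+0) = (0,6)
row: 3 vs 0

buggy=3 correct=0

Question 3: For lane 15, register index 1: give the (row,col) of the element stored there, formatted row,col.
lane 15: g=3 (15/4), t=3 (15%4)
i=1: r=3+0=3, c=3*2+1=7

3,7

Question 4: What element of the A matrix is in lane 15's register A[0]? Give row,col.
lane 15: gr=3 (15/4), th=3 (15%4)
i=0: r=3+0=3, c=3*2+0=6

3,6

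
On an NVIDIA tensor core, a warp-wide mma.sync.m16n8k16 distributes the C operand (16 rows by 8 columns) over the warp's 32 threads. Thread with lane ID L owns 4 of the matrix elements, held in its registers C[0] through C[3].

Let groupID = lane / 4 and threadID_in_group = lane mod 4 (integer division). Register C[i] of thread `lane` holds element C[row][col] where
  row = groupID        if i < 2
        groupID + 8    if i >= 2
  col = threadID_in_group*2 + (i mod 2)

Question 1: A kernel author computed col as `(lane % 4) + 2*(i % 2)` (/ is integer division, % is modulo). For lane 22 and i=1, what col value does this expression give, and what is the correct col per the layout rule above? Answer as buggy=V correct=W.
`(lane % 4) + 2*(i % 2)`[22,1]->4
22: g=5,t=2
[1] (5+0,2*2+1) = (5,5)
col: 4 vs 5

buggy=4 correct=5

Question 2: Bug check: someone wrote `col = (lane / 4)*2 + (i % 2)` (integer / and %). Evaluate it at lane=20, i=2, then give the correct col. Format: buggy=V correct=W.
buggy=10 correct=0

`(lane / 4)*2 + (i % 2)`[20,2]→10
lane 20: G=5 (20/4), T=0 (20%4)
i=2: r=5+8=13, c=0*2+0=0
col: 10 vs 0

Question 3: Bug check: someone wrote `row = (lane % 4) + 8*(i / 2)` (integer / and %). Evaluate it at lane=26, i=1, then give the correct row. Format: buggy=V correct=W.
`(lane % 4) + 8*(i / 2)`[26,1]->2
lane 26->26/4=6, 26 mod 4=2
i=1  r:6+0->6  c:2·2+1->5
row: 2 vs 6

buggy=2 correct=6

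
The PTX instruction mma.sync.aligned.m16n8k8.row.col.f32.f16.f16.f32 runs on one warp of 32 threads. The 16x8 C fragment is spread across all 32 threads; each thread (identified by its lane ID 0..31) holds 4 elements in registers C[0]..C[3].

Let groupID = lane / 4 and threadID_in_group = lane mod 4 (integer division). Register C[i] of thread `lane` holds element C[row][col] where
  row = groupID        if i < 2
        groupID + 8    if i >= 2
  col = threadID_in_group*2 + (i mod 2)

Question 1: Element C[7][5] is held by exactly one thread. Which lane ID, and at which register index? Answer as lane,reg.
30,1

r=7->g=7,rb=0  c=5->t=2,b0=1
L=7*4+2=30  i=0*2+1=1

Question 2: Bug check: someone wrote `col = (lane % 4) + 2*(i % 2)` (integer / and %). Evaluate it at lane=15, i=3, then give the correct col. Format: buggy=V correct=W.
buggy=5 correct=7

`(lane % 4) + 2*(i % 2)`[15,3]→5
lane 15→15/4=3, 15 mod 4=3
i=3  r:3+8→11  c:2·3+1→7
col: 5 vs 7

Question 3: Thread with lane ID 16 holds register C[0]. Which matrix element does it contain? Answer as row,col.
lane 16->16/4=4, 16 mod 4=0
i=0  r:4+0->4  c:2·0+0->0

4,0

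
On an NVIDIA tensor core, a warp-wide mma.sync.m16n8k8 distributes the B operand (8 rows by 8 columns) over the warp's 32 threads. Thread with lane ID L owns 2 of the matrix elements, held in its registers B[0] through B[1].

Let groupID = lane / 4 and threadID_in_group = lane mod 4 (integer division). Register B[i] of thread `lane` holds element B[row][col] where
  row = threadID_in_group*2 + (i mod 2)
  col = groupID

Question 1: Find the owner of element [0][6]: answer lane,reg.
c=6->g=6  r=0->t=0,b0=0
L=6*4+0=24  i=0=0

24,0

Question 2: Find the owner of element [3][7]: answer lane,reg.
29,1

c=7->g=7  r=3->t=1,b0=1
L=7*4+1=29  i=1=1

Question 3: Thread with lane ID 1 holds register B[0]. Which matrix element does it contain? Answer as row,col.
lane 1->1/4=0, 1 mod 4=1
i=0  r:2·1+0->2  c:0

2,0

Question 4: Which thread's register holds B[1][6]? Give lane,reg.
24,1

c=6→G=6  r=1→T=0,p=1
L=6*4+0=24  i=1=1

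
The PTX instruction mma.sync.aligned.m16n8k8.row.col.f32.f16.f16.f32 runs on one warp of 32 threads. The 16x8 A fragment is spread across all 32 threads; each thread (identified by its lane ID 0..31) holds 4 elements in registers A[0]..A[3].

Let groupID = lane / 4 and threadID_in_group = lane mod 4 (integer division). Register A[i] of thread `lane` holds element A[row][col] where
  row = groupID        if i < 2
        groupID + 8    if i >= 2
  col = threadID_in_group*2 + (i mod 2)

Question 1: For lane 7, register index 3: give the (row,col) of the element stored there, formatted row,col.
9,7

7: G=1,T=3
[3] (1+8,3*2+1) = (9,7)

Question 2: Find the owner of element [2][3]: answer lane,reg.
r: 2->gid=2,r8=0  c: 3->tid=1,i&1=1
L=2*4+1=9  i=0*2+1=1

9,1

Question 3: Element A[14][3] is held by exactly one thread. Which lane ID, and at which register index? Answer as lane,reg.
r=14⇒gr=6,Rb=1  c=3⇒th=1,odd=1
L=6*4+1=25  i=1*2+1=3

25,3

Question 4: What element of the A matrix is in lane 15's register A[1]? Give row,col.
lane 15: g=3 (15/4), t=3 (15%4)
i=1: r=3+0=3, c=3*2+1=7

3,7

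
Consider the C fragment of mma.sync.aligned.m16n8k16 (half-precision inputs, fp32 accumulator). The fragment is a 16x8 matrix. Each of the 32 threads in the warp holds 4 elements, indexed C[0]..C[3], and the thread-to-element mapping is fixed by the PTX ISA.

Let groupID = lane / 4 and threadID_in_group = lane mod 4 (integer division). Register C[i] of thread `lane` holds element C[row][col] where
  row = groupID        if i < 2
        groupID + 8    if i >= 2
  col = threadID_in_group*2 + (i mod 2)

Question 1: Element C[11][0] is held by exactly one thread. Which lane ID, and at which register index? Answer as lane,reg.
12,2

r=11->g=3,rb=1  c=0->t=0,b0=0
L=3*4+0=12  i=1*2+0=2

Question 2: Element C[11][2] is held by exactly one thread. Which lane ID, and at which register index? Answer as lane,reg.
r=11⇒gr=3,Rb=1  c=2⇒th=1,odd=0
L=3*4+1=13  i=1*2+0=2

13,2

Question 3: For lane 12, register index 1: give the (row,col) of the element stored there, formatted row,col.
3,1

L=12->gid=12>>2=3, tid=12&3=0
[1]->row 3+0=3  col 0·2+1=1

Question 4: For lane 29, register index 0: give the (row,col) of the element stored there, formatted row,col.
7,2

lane 29: grp=7 (29/4), tig=1 (29%4)
i=0: r=7+0=7, c=1*2+0=2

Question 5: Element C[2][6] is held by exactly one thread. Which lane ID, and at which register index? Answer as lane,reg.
r=2⇒gr=2,Rb=0  c=6⇒th=3,odd=0
L=2*4+3=11  i=0*2+0=0

11,0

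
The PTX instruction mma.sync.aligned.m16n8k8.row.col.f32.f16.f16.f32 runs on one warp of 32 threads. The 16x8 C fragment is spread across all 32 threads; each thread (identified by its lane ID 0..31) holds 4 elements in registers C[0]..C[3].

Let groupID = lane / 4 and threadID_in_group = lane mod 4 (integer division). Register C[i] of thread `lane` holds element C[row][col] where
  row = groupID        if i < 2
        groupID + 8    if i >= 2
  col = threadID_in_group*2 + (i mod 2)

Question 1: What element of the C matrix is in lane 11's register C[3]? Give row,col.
11: gid=2,tid=3
[3] (2+8,3*2+1) = (10,7)

10,7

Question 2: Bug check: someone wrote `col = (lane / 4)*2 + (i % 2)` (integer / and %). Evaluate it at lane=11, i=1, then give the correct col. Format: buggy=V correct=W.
`(lane / 4)*2 + (i % 2)`[11,1]→5
lane 11: G=2 (11/4), T=3 (11%4)
i=1: r=2+0=2, c=3*2+1=7
col: 5 vs 7

buggy=5 correct=7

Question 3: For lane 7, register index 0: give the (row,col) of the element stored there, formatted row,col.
lane 7: gr=1 (7/4), th=3 (7%4)
i=0: r=1+0=1, c=3*2+0=6

1,6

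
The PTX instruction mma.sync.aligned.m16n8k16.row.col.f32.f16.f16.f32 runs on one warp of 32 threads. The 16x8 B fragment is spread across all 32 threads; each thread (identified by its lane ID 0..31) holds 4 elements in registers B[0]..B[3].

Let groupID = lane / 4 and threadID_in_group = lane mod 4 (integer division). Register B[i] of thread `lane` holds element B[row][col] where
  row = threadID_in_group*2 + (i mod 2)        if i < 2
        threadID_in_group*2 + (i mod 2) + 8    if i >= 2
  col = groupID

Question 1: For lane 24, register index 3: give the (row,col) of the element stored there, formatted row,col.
9,6

lane 24->24/4=6, 24 mod 4=0
i=3  r:2·0+1+8->9  c:6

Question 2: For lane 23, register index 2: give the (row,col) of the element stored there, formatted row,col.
lane 23->23/4=5, 23 mod 4=3
i=2  r:2·3+0+8->14  c:5

14,5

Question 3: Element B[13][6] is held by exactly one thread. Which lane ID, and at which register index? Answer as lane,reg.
26,3

c:6=>grp=6  r:13=>rB=1,tig=2,lo=1
L=6*4+2=26  i=1*2+1=3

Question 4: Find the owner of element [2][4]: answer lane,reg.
17,0

c=4⇒gr=4  r=2⇒Rb=0,th=1,odd=0
L=4*4+1=17  i=0*2+0=0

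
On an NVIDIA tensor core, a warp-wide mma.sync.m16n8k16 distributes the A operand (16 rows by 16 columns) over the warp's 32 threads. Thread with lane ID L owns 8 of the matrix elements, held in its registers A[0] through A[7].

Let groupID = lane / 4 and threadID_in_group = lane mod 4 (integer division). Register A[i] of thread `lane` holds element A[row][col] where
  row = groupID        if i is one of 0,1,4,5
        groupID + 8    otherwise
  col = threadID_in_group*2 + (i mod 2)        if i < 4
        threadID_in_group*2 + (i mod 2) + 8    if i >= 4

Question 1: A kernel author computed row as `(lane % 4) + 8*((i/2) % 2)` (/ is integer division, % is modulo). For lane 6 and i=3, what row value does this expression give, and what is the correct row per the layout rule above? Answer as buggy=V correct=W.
`(lane % 4) + 8*((i/2) % 2)`[6,3]→10
lane 6: G=1 (6/4), T=2 (6%4)
i=3: r=1+8=9, c=2*2+1+0=5
row: 10 vs 9

buggy=10 correct=9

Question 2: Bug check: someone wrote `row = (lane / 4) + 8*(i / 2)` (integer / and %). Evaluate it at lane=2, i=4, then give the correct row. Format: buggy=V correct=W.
buggy=16 correct=0

`(lane / 4) + 8*(i / 2)`[2,4]→16
lane 2: G=0 (2/4), T=2 (2%4)
i=4: r=0+0=0, c=2*2+0+8=12
row: 16 vs 0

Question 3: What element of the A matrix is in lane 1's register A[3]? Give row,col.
1: gr=0,th=1
[3] (0+8,1*2+1+0) = (8,3)

8,3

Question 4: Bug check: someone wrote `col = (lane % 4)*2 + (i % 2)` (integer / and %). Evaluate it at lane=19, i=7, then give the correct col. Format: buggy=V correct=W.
`(lane % 4)*2 + (i % 2)`[19,7]->7
19: gid=4,tid=3
[7] (4+8,3*2+1+8) = (12,15)
col: 7 vs 15

buggy=7 correct=15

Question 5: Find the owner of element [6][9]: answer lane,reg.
24,5

r:6=>grp=6,rB=0  c:9=>cB=1,tig=0,lo=1
L=6*4+0=24  i=1*4+0*2+1=5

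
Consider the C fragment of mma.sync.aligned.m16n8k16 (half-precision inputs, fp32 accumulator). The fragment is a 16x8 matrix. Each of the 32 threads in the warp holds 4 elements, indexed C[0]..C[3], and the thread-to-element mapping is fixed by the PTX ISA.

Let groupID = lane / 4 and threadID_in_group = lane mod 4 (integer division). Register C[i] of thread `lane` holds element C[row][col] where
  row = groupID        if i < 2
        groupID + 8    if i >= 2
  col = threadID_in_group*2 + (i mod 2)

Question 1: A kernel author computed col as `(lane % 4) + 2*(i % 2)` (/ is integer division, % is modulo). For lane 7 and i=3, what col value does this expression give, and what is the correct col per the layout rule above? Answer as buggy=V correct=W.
`(lane % 4) + 2*(i % 2)`[7,3]⇒5
L=7⇒gr=7>>2=1, th=7&3=3
[3]⇒row 1+8=9  col 3·2+1=7
col: 5 vs 7

buggy=5 correct=7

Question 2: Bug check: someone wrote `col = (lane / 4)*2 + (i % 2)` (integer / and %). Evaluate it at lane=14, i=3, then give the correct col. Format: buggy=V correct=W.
buggy=7 correct=5

`(lane / 4)*2 + (i % 2)`[14,3]=>7
lane 14=>14/4=3, 14 mod 4=2
i=3  r:3+8=>11  c:2·2+1=>5
col: 7 vs 5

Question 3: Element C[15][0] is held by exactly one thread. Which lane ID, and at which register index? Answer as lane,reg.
28,2

r:15=>grp=7,rB=1  c:0=>tig=0,lo=0
L=7*4+0=28  i=1*2+0=2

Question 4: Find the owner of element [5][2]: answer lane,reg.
r=5->g=5,rb=0  c=2->t=1,b0=0
L=5*4+1=21  i=0*2+0=0

21,0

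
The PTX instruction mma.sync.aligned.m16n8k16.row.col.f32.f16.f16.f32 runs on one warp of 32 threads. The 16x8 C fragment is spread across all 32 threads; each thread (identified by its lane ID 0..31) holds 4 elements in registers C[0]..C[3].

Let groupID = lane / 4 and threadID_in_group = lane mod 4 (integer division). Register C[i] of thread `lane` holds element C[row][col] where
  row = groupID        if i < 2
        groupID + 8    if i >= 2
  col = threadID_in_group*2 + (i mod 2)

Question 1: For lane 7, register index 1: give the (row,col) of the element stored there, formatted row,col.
7: grp=1,tig=3
[1] (1+0,3*2+1) = (1,7)

1,7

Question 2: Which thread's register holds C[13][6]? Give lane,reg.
23,2

r=13->g=5,rb=1  c=6->t=3,b0=0
L=5*4+3=23  i=1*2+0=2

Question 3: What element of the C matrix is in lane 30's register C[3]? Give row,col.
30: grp=7,tig=2
[3] (7+8,2*2+1) = (15,5)

15,5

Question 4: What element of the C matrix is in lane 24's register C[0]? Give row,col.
6,0

L=24->gid=24>>2=6, tid=24&3=0
[0]->row 6+0=6  col 0·2+0=0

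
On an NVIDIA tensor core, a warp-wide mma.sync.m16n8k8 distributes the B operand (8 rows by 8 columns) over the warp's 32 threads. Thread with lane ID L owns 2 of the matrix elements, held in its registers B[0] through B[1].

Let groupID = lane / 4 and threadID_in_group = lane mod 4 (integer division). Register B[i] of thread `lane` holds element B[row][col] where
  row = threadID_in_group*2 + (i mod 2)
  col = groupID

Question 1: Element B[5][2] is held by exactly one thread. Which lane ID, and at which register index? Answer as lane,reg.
c=2→G=2  r=5→T=2,p=1
L=2*4+2=10  i=1=1

10,1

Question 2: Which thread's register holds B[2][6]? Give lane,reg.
25,0

c: 6->gid=6  r: 2->tid=1,i&1=0
L=6*4+1=25  i=0=0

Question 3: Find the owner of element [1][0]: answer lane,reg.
c=0->g=0  r=1->t=0,b0=1
L=0*4+0=0  i=1=1

0,1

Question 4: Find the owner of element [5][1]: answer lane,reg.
6,1

c=1⇒gr=1  r=5⇒th=2,odd=1
L=1*4+2=6  i=1=1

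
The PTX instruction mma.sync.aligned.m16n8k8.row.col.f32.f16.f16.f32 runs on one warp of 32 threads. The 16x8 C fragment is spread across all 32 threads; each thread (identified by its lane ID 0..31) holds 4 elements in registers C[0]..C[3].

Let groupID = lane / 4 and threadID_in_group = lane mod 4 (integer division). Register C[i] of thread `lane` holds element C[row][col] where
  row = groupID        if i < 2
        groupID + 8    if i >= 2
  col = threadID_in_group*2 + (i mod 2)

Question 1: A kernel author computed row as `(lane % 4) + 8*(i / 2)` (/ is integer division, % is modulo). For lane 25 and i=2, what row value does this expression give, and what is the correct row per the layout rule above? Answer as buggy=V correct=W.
`(lane % 4) + 8*(i / 2)`[25,2]->9
lane 25: g=6 (25/4), t=1 (25%4)
i=2: r=6+8=14, c=1*2+0=2
row: 9 vs 14

buggy=9 correct=14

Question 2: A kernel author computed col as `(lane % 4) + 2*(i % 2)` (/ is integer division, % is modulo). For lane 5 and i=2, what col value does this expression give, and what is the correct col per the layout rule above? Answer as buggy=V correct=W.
`(lane % 4) + 2*(i % 2)`[5,2]⇒1
L=5⇒gr=5>>2=1, th=5&3=1
[2]⇒row 1+8=9  col 1·2+0=2
col: 1 vs 2

buggy=1 correct=2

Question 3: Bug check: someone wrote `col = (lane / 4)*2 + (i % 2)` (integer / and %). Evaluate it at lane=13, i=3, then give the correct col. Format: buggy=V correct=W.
buggy=7 correct=3

`(lane / 4)*2 + (i % 2)`[13,3]->7
lane 13->13/4=3, 13 mod 4=1
i=3  r:3+8->11  c:2·1+1->3
col: 7 vs 3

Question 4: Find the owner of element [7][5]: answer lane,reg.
r:7=>grp=7,rB=0  c:5=>tig=2,lo=1
L=7*4+2=30  i=0*2+1=1

30,1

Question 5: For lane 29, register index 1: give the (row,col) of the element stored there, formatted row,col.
lane 29: grp=7 (29/4), tig=1 (29%4)
i=1: r=7+0=7, c=1*2+1=3

7,3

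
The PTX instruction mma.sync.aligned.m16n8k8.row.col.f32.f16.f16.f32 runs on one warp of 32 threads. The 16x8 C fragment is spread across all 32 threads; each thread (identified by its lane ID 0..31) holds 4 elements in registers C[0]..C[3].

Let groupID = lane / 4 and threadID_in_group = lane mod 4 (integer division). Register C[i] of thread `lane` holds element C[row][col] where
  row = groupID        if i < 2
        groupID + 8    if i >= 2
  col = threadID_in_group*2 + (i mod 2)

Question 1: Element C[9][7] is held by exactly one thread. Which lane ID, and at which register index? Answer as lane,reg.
7,3

r=9→G=1,rhi=1  c=7→T=3,p=1
L=1*4+3=7  i=1*2+1=3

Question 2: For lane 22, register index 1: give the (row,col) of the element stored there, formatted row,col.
L=22→G=22>>2=5, T=22&3=2
[1]→row 5+0=5  col 2·2+1=5

5,5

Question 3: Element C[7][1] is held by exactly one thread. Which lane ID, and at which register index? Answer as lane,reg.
r:7=>grp=7,rB=0  c:1=>tig=0,lo=1
L=7*4+0=28  i=0*2+1=1

28,1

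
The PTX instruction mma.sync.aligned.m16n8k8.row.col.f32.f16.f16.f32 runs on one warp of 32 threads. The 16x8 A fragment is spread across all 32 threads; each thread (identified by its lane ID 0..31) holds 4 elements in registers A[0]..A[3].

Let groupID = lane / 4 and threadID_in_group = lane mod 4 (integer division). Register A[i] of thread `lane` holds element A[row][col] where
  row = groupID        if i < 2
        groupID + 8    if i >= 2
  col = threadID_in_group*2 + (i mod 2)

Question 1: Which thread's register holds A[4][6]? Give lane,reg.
r=4⇒gr=4,Rb=0  c=6⇒th=3,odd=0
L=4*4+3=19  i=0*2+0=0

19,0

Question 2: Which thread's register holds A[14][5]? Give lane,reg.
26,3

r=14→G=6,rhi=1  c=5→T=2,p=1
L=6*4+2=26  i=1*2+1=3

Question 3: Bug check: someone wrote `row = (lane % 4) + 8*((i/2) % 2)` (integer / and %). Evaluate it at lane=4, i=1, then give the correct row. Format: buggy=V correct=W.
buggy=0 correct=1

`(lane % 4) + 8*((i/2) % 2)`[4,1]=>0
4: grp=1,tig=0
[1] (1+0,0*2+1) = (1,1)
row: 0 vs 1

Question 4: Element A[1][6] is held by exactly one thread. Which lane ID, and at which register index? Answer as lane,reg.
r:1=>grp=1,rB=0  c:6=>tig=3,lo=0
L=1*4+3=7  i=0*2+0=0

7,0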